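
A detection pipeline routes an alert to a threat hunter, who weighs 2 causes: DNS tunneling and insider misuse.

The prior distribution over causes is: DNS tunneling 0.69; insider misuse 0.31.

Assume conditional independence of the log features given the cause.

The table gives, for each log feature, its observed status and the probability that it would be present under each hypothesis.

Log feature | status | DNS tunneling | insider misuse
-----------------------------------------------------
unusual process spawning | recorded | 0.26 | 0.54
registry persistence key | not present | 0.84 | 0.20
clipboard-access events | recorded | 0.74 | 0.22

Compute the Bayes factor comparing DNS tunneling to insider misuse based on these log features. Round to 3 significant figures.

0.324

Take the product of per-log feature likelihoods under each hypothesis (using 1 − P(present | H) for each absent log feature), then divide.
  DNS tunneling: 0.26 × (1 − 0.84) × 0.74 = 0.030784
  insider misuse: 0.54 × (1 − 0.20) × 0.22 = 0.09504
Bayes factor = 0.030784 / 0.09504 ≈ 0.324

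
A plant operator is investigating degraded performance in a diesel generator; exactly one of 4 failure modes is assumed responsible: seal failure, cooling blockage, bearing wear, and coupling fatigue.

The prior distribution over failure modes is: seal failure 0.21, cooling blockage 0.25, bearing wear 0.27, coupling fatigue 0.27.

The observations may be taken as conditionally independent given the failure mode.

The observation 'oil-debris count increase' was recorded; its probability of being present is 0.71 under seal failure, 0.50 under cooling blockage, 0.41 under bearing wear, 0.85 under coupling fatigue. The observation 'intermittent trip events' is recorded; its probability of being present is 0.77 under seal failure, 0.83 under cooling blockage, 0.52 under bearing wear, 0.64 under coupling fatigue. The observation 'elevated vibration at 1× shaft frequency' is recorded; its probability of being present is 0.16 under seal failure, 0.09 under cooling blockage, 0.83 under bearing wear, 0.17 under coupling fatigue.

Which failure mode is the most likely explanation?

By Bayes' rule with conditional independence, the unnormalized weight for each hypothesis is prior × ∏ likelihoods:
  seal failure: 0.21 × 0.71 × 0.77 × 0.16 = 0.018369
  cooling blockage: 0.25 × 0.50 × 0.83 × 0.09 = 0.0093375
  bearing wear: 0.27 × 0.41 × 0.52 × 0.83 = 0.047778
  coupling fatigue: 0.27 × 0.85 × 0.64 × 0.17 = 0.02497
Marginal likelihood of the evidence = 0.10045.
P(seal failure | evidence) ≈ 0.018369 / 0.10045 ≈ 0.183
P(cooling blockage | evidence) ≈ 0.0093375 / 0.10045 ≈ 0.093
P(bearing wear | evidence) ≈ 0.047778 / 0.10045 ≈ 0.476
P(coupling fatigue | evidence) ≈ 0.02497 / 0.10045 ≈ 0.249
The largest is 0.476, so bearing wear is most probable.

bearing wear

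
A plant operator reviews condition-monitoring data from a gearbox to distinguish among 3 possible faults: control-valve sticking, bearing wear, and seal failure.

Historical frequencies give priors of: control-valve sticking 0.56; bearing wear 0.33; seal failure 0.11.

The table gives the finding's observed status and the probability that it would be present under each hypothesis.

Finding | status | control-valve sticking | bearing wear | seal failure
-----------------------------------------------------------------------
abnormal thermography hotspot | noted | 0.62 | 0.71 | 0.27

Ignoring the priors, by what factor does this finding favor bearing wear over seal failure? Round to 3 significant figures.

2.63

Likelihood of this finding under each hypothesis:
  bearing wear: 0.71
  seal failure: 0.27
Bayes factor = 0.71 / 0.27 ≈ 2.63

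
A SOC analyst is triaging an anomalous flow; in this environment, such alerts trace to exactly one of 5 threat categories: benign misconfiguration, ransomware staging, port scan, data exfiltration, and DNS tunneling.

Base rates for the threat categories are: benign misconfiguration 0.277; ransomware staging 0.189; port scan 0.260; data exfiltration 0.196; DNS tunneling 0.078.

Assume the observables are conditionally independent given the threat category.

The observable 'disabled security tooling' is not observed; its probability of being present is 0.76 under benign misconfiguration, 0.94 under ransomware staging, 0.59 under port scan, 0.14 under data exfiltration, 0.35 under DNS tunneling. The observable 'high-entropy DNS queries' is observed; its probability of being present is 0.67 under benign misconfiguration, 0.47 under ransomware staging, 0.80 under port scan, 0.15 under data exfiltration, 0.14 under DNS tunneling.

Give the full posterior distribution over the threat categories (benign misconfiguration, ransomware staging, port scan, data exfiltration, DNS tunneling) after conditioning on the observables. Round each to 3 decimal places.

For each hypothesis, the unnormalized posterior weight is prior × product of the observable likelihoods (using 1 − P(present | H) for each absent observable):
  benign misconfiguration: 0.277 × (1 − 0.76) × 0.67 = 0.044542
  ransomware staging: 0.189 × (1 − 0.94) × 0.47 = 0.0053298
  port scan: 0.260 × (1 − 0.59) × 0.80 = 0.08528
  data exfiltration: 0.196 × (1 − 0.14) × 0.15 = 0.025284
  DNS tunneling: 0.078 × (1 − 0.35) × 0.14 = 0.007098
Normalizing constant Z = 0.044542 + 0.0053298 + 0.08528 + 0.025284 + 0.007098 = 0.16753.
P(benign misconfiguration | evidence) = 0.044542 / 0.16753 ≈ 0.266
P(ransomware staging | evidence) = 0.0053298 / 0.16753 ≈ 0.032
P(port scan | evidence) = 0.08528 / 0.16753 ≈ 0.509
P(data exfiltration | evidence) = 0.025284 / 0.16753 ≈ 0.151
P(DNS tunneling | evidence) = 0.007098 / 0.16753 ≈ 0.042

0.266, 0.032, 0.509, 0.151, 0.042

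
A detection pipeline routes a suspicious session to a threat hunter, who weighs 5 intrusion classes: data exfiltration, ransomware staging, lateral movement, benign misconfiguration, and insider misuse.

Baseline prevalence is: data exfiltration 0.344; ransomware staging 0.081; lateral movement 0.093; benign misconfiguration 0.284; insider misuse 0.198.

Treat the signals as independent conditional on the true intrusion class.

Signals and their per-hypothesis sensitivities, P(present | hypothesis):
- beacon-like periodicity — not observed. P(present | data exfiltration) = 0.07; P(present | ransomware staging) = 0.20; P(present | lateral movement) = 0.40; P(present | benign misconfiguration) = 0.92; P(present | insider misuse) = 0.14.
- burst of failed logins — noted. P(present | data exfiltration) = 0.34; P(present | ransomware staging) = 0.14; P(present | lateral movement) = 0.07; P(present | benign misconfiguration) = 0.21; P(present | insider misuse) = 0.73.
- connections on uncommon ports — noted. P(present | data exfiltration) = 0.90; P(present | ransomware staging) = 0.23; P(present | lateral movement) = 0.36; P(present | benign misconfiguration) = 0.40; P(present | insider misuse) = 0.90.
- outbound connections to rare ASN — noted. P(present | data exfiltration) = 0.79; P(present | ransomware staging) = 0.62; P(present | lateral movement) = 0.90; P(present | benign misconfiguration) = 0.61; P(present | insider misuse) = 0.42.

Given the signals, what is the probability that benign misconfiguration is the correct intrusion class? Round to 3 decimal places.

0.009

By Bayes' rule with conditional independence, the unnormalized weight for each hypothesis is prior × ∏ likelihoods (using 1 − P(present | H) for each absent signal):
  data exfiltration: 0.344 × (1 − 0.07) × 0.34 × 0.90 × 0.79 = 0.077337
  ransomware staging: 0.081 × (1 − 0.20) × 0.14 × 0.23 × 0.62 = 0.0012937
  lateral movement: 0.093 × (1 − 0.40) × 0.07 × 0.36 × 0.90 = 0.0012655
  benign misconfiguration: 0.284 × (1 − 0.92) × 0.21 × 0.40 × 0.61 = 0.0011642
  insider misuse: 0.198 × (1 − 0.14) × 0.73 × 0.90 × 0.42 = 0.046987
Normalizing constant Z = 0.077337 + 0.0012937 + 0.0012655 + 0.0011642 + 0.046987 = 0.12805.
P(benign misconfiguration | evidence) = 0.0011642 / 0.12805 ≈ 0.009.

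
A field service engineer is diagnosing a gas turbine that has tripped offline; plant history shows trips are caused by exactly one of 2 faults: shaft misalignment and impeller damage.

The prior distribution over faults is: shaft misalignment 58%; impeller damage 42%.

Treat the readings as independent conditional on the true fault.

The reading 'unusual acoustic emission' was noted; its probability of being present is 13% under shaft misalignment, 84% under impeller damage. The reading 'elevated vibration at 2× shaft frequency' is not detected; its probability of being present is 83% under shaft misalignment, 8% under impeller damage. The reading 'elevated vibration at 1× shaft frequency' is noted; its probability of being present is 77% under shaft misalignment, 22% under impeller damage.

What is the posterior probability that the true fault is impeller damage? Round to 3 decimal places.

0.879

For each hypothesis, the unnormalized posterior weight is prior × product of the reading likelihoods (using 1 − P(present | H) for each absent reading):
  shaft misalignment: 0.580 × 0.13 × (1 − 0.83) × 0.77 = 0.0098699
  impeller damage: 0.420 × 0.84 × (1 − 0.08) × 0.22 = 0.071407
Normalizing constant Z = 0.0098699 + 0.071407 = 0.081277.
P(impeller damage | evidence) = 0.071407 / 0.081277 ≈ 0.879.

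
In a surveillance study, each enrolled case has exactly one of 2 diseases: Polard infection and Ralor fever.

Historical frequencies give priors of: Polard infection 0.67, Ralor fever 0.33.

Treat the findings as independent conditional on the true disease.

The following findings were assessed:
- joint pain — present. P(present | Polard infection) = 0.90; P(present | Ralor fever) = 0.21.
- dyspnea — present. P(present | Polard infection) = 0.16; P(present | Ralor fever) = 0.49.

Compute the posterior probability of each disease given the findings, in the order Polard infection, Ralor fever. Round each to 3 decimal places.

0.740, 0.260

For each hypothesis, the unnormalized posterior weight is prior × product of the finding likelihoods:
  Polard infection: 0.67 × 0.90 × 0.16 = 0.09648
  Ralor fever: 0.33 × 0.21 × 0.49 = 0.033957
The unnormalized weights sum to 0.13044.
P(Polard infection | evidence) = 0.09648 / 0.13044 ≈ 0.740
P(Ralor fever | evidence) = 0.033957 / 0.13044 ≈ 0.260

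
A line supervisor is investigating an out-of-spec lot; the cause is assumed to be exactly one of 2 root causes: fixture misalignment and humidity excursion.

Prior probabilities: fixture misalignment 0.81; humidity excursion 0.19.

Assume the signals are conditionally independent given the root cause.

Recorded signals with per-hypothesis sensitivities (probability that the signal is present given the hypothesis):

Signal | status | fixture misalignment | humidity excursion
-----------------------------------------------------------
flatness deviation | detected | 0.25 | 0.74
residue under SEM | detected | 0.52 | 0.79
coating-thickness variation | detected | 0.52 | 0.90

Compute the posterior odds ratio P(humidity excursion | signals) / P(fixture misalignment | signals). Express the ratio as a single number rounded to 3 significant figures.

Posterior odds equal prior odds times the likelihood ratio; only the two competing hypotheses matter.
  humidity excursion: 0.19 × 0.74 × 0.79 × 0.90 = 0.099967
  fixture misalignment: 0.81 × 0.25 × 0.52 × 0.52 = 0.054756
Odds(humidity excursion : fixture misalignment) = 0.099967 / 0.054756 ≈ 1.83.

1.83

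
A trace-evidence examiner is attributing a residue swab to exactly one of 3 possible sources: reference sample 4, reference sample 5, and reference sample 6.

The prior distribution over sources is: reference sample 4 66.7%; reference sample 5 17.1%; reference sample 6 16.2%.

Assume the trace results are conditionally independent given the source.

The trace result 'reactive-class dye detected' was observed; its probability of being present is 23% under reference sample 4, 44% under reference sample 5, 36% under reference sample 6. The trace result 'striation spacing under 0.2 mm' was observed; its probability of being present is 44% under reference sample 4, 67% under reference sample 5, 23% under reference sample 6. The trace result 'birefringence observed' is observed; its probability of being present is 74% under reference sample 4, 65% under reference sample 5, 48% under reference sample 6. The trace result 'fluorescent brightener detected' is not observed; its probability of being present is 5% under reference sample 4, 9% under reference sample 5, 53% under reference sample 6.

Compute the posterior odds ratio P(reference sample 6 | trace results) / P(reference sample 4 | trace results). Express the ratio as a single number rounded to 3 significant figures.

Unnormalized posterior weight (prior times the trace result likelihoods) for each of the two hypotheses (using 1 − P(present | H) for each absent trace result):
  reference sample 6: 0.162 × 0.36 × 0.23 × 0.48 × (1 − 0.53) = 0.0030261
  reference sample 4: 0.667 × 0.23 × 0.44 × 0.74 × (1 − 0.05) = 0.047453
Odds(reference sample 6 : reference sample 4) = 0.0030261 / 0.047453 ≈ 0.0638.

0.0638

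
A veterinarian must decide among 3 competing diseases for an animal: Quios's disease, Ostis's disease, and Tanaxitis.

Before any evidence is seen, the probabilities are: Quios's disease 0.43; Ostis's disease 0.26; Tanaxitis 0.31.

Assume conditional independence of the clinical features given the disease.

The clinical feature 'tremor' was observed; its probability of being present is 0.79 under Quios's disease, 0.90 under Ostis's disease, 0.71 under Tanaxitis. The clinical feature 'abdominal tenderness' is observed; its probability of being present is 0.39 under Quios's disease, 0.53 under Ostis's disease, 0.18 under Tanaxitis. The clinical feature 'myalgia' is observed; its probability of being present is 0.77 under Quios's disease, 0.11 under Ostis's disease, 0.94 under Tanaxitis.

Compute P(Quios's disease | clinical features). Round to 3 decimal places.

Multiply each prior by the joint likelihood of the clinical feature pattern:
  Quios's disease: 0.43 × 0.79 × 0.39 × 0.77 = 0.10201
  Ostis's disease: 0.26 × 0.90 × 0.53 × 0.11 = 0.013642
  Tanaxitis: 0.31 × 0.71 × 0.18 × 0.94 = 0.037241
Normalizing constant Z = 0.10201 + 0.013642 + 0.037241 = 0.1529.
P(Quios's disease | evidence) = 0.10201 / 0.1529 ≈ 0.667.

0.667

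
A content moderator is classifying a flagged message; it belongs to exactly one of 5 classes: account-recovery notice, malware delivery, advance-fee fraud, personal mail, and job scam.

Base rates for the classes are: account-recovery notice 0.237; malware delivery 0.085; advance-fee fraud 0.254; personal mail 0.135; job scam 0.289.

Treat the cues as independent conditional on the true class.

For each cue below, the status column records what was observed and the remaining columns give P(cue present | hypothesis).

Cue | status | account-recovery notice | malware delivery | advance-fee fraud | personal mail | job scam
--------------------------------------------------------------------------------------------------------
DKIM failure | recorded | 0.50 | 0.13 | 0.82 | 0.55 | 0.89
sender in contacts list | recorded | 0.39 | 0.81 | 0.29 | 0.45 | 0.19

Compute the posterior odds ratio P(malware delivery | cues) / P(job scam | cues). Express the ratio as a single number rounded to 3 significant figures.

Posterior odds equal prior odds times the likelihood ratio; only the two competing hypotheses matter.
  malware delivery: 0.085 × 0.13 × 0.81 = 0.0089505
  job scam: 0.289 × 0.89 × 0.19 = 0.04887
Posterior odds = 0.0089505 / 0.04887 ≈ 0.183.

0.183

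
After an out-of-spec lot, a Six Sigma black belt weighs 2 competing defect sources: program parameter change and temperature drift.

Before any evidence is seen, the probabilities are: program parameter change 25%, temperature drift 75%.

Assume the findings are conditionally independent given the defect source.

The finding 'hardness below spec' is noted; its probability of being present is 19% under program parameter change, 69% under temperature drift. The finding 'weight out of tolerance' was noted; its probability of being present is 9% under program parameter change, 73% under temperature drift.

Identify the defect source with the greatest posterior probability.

For each hypothesis, the unnormalized posterior weight is prior × product of the finding likelihoods:
  program parameter change: 0.25 × 0.19 × 0.09 = 0.004275
  temperature drift: 0.75 × 0.69 × 0.73 = 0.37777
Normalizing constant Z = 0.004275 + 0.37777 = 0.38205.
P(program parameter change | evidence) ≈ 0.004275 / 0.38205 ≈ 0.011
P(temperature drift | evidence) ≈ 0.37777 / 0.38205 ≈ 0.989
The largest is 0.989, so temperature drift is most probable.

temperature drift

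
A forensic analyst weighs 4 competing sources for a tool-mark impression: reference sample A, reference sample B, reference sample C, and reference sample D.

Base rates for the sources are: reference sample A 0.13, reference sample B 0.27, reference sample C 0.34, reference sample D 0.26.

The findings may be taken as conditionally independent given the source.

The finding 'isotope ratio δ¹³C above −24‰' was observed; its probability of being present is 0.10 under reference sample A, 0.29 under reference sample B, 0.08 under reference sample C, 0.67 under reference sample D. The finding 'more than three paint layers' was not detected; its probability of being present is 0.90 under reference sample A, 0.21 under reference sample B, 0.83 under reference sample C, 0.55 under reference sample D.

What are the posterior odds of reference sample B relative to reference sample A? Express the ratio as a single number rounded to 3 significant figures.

47.6

The normalizing constant cancels in an odds ratio, so compute prior × likelihood for the two hypotheses only (using 1 − P(present | H) for each absent finding):
  reference sample B: 0.27 × 0.29 × (1 − 0.21) = 0.061857
  reference sample A: 0.13 × 0.10 × (1 − 0.90) = 0.0013
Posterior odds = 0.061857 / 0.0013 ≈ 47.6.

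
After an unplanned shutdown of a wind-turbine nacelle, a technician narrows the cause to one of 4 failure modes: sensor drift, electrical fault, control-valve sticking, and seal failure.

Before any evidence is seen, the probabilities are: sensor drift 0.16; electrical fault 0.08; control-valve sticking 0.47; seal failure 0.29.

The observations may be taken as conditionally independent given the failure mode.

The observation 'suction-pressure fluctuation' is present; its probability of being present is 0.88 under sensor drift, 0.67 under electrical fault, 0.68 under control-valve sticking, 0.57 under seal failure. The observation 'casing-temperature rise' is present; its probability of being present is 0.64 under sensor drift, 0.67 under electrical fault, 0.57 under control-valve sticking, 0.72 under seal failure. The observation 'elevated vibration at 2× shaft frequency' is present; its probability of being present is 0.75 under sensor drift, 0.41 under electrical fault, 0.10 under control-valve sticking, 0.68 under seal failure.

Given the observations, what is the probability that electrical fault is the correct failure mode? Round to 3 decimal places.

Multiply each prior by the joint likelihood of the evidence pattern:
  sensor drift: 0.16 × 0.88 × 0.64 × 0.75 = 0.067584
  electrical fault: 0.08 × 0.67 × 0.67 × 0.41 = 0.014724
  control-valve sticking: 0.47 × 0.68 × 0.57 × 0.10 = 0.018217
  seal failure: 0.29 × 0.57 × 0.72 × 0.68 = 0.080931
The unnormalized weights sum to 0.18146.
P(electrical fault | evidence) = 0.014724 / 0.18146 ≈ 0.081.

0.081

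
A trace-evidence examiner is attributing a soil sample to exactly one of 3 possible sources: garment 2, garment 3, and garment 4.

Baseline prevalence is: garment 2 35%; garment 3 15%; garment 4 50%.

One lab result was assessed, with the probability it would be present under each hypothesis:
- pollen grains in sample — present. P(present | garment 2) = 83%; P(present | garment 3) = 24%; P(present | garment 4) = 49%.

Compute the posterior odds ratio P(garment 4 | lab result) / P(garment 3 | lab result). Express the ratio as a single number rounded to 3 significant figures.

6.81

Unnormalized posterior weight (prior times the lab result likelihood) for each of the two hypotheses:
  garment 4: 0.50 × 0.49 = 0.245
  garment 3: 0.15 × 0.24 = 0.036
Posterior odds = 0.245 / 0.036 ≈ 6.81.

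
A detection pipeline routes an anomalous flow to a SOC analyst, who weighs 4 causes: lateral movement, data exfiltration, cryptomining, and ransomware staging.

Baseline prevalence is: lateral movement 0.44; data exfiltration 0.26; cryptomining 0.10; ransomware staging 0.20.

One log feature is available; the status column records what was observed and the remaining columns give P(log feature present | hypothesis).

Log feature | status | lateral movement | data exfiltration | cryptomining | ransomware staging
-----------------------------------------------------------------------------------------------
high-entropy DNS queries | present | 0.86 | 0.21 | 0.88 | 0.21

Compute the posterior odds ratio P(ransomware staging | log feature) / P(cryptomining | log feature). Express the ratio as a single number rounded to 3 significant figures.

Posterior odds equal prior odds times the likelihood ratio; only the two competing hypotheses matter.
  ransomware staging: 0.20 × 0.21 = 0.042
  cryptomining: 0.10 × 0.88 = 0.088
Posterior odds = 0.042 / 0.088 ≈ 0.477.

0.477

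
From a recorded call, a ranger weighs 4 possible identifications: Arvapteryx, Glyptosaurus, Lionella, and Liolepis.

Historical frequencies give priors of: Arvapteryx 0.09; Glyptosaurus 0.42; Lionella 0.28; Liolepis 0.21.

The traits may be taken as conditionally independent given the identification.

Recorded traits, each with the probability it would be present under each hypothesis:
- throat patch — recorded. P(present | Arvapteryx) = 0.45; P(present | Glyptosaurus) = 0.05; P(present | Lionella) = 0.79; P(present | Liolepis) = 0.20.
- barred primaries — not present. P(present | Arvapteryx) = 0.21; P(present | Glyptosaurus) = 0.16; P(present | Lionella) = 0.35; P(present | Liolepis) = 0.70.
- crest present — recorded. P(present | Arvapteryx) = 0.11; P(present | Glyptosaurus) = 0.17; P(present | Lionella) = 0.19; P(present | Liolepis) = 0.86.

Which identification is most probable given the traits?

Lionella

For each hypothesis, the unnormalized posterior weight is prior × product of the trait likelihoods (using 1 − P(present | H) for each absent trait):
  Arvapteryx: 0.09 × 0.45 × (1 − 0.21) × 0.11 = 0.0035195
  Glyptosaurus: 0.42 × 0.05 × (1 − 0.16) × 0.17 = 0.0029988
  Lionella: 0.28 × 0.79 × (1 − 0.35) × 0.19 = 0.027318
  Liolepis: 0.21 × 0.20 × (1 − 0.70) × 0.86 = 0.010836
The unnormalized weights sum to 0.044672.
P(Arvapteryx | evidence) ≈ 0.0035195 / 0.044672 ≈ 0.079
P(Glyptosaurus | evidence) ≈ 0.0029988 / 0.044672 ≈ 0.067
P(Lionella | evidence) ≈ 0.027318 / 0.044672 ≈ 0.612
P(Liolepis | evidence) ≈ 0.010836 / 0.044672 ≈ 0.243
The largest is 0.612, so Lionella is most probable.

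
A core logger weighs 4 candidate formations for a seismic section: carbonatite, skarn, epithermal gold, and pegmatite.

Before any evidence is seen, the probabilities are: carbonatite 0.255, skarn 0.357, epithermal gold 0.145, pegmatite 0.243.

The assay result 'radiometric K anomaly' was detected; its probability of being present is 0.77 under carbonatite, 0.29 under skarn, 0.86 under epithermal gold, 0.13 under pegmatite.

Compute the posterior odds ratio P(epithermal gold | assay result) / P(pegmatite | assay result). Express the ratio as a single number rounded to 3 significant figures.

The normalizing constant cancels in an odds ratio, so compute prior × likelihood for the two hypotheses only:
  epithermal gold: 0.145 × 0.86 = 0.1247
  pegmatite: 0.243 × 0.13 = 0.03159
Odds(epithermal gold : pegmatite) = 0.1247 / 0.03159 ≈ 3.95.

3.95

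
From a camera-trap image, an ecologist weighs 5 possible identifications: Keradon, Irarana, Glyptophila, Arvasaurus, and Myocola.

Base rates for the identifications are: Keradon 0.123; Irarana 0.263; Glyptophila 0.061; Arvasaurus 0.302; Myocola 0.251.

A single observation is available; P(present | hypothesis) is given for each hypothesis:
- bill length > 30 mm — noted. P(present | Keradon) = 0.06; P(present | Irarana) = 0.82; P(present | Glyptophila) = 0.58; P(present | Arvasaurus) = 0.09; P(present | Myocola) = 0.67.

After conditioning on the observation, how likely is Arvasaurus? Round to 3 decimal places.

By Bayes' rule, the unnormalized weight for each hypothesis is prior × likelihood:
  Keradon: 0.123 × 0.06 = 0.00738
  Irarana: 0.263 × 0.82 = 0.21566
  Glyptophila: 0.061 × 0.58 = 0.03538
  Arvasaurus: 0.302 × 0.09 = 0.02718
  Myocola: 0.251 × 0.67 = 0.16817
Normalizing constant Z = 0.00738 + 0.21566 + 0.03538 + 0.02718 + 0.16817 = 0.45377.
P(Arvasaurus | evidence) = 0.02718 / 0.45377 ≈ 0.060.

0.060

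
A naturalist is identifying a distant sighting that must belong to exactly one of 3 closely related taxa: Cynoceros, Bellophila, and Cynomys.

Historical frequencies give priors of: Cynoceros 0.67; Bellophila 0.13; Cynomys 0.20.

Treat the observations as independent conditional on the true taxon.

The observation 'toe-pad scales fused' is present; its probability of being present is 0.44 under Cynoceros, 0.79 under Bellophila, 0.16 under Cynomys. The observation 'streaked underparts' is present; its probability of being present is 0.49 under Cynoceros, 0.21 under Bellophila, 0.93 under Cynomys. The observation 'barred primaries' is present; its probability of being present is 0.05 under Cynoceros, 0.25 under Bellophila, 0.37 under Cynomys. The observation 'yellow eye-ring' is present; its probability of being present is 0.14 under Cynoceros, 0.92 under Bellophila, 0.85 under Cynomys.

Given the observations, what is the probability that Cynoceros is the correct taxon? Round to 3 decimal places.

0.066

Multiply each prior by the joint likelihood of the evidence pattern:
  Cynoceros: 0.67 × 0.44 × 0.49 × 0.05 × 0.14 = 0.0010112
  Bellophila: 0.13 × 0.79 × 0.21 × 0.25 × 0.92 = 0.0049604
  Cynomys: 0.20 × 0.16 × 0.93 × 0.37 × 0.85 = 0.0093595
Normalizing constant Z = 0.0010112 + 0.0049604 + 0.0093595 = 0.015331.
P(Cynoceros | evidence) = 0.0010112 / 0.015331 ≈ 0.066.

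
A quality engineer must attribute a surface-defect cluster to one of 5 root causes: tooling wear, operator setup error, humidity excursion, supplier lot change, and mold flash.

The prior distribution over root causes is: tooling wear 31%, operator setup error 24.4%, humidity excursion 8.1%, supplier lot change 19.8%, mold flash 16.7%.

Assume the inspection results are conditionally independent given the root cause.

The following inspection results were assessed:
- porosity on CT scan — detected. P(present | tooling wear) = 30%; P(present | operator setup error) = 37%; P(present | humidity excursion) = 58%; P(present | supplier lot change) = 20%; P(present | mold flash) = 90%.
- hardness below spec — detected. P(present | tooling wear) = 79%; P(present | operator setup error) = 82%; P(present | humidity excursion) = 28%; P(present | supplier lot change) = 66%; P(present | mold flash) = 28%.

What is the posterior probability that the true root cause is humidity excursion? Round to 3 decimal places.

For each hypothesis, the unnormalized posterior weight is prior × product of the inspection result likelihoods:
  tooling wear: 0.310 × 0.30 × 0.79 = 0.07347
  operator setup error: 0.244 × 0.37 × 0.82 = 0.07403
  humidity excursion: 0.081 × 0.58 × 0.28 = 0.013154
  supplier lot change: 0.198 × 0.20 × 0.66 = 0.026136
  mold flash: 0.167 × 0.90 × 0.28 = 0.042084
The unnormalized weights sum to 0.22887.
P(humidity excursion | evidence) = 0.013154 / 0.22887 ≈ 0.057.

0.057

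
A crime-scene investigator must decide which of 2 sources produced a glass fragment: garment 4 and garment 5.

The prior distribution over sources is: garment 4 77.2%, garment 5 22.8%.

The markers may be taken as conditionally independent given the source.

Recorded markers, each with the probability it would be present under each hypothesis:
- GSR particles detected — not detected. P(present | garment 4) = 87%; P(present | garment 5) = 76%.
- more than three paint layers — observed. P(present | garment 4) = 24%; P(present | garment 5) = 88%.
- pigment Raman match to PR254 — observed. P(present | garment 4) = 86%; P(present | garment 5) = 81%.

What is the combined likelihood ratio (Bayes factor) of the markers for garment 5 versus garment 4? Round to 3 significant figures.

6.38

The Bayes factor is the ratio of the joint likelihoods of the marker pattern under the two hypotheses (using 1 − P(present | H) for each absent marker).
  garment 5: (1 − 0.76) × 0.88 × 0.81 = 0.17107
  garment 4: (1 − 0.87) × 0.24 × 0.86 = 0.026832
Bayes factor = 0.17107 / 0.026832 ≈ 6.38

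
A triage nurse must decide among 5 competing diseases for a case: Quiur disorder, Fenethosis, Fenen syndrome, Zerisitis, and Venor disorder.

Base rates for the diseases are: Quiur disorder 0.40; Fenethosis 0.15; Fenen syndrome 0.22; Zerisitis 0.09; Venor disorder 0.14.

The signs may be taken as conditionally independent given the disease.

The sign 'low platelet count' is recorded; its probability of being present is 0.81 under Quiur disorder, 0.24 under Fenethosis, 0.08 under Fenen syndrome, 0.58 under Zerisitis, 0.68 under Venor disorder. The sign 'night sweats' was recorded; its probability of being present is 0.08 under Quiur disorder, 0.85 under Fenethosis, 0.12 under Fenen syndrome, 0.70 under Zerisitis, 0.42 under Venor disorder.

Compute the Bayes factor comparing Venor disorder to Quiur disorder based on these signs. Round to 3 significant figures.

Joint likelihood of the sign pattern under each hypothesis:
  Venor disorder: 0.68 × 0.42 = 0.2856
  Quiur disorder: 0.81 × 0.08 = 0.0648
Bayes factor = 0.2856 / 0.0648 ≈ 4.41

4.41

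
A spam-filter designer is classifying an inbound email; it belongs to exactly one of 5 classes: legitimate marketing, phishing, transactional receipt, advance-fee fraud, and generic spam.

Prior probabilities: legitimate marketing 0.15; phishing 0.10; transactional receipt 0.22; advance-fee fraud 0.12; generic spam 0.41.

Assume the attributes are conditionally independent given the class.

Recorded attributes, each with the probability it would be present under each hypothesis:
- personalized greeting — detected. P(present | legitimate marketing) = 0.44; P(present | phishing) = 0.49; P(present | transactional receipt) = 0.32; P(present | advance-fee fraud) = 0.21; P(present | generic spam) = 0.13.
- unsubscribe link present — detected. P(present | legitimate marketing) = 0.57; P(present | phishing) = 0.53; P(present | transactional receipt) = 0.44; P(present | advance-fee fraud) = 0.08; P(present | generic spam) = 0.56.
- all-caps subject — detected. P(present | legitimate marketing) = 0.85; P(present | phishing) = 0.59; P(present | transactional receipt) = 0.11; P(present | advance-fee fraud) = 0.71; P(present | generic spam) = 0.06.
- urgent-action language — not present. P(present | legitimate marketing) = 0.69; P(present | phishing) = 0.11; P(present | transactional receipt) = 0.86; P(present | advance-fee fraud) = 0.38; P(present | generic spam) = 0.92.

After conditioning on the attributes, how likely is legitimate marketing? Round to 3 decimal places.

Multiply each prior by the joint likelihood of the attribute pattern (using 1 − P(present | H) for each absent attribute):
  legitimate marketing: 0.15 × 0.44 × 0.57 × 0.85 × (1 − 0.69) = 0.0099129
  phishing: 0.10 × 0.49 × 0.53 × 0.59 × (1 − 0.11) = 0.013637
  transactional receipt: 0.22 × 0.32 × 0.44 × 0.11 × (1 − 0.86) = 0.00047703
  advance-fee fraud: 0.12 × 0.21 × 0.08 × 0.71 × (1 − 0.38) = 0.00088744
  generic spam: 0.41 × 0.13 × 0.56 × 0.06 × (1 − 0.92) = 0.00014327
Marginal likelihood of the evidence = 0.025057.
P(legitimate marketing | evidence) = 0.0099129 / 0.025057 ≈ 0.396.

0.396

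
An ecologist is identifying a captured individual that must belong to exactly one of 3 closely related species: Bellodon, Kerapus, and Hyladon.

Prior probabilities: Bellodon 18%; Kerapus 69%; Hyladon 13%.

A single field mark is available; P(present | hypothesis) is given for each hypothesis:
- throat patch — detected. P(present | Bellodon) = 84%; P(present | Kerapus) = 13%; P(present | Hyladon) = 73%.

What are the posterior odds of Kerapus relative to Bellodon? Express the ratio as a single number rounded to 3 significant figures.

Unnormalized posterior weight (prior times the field mark likelihood) for each of the two hypotheses:
  Kerapus: 0.69 × 0.13 = 0.0897
  Bellodon: 0.18 × 0.84 = 0.1512
Odds(Kerapus : Bellodon) = 0.0897 / 0.1512 ≈ 0.593.

0.593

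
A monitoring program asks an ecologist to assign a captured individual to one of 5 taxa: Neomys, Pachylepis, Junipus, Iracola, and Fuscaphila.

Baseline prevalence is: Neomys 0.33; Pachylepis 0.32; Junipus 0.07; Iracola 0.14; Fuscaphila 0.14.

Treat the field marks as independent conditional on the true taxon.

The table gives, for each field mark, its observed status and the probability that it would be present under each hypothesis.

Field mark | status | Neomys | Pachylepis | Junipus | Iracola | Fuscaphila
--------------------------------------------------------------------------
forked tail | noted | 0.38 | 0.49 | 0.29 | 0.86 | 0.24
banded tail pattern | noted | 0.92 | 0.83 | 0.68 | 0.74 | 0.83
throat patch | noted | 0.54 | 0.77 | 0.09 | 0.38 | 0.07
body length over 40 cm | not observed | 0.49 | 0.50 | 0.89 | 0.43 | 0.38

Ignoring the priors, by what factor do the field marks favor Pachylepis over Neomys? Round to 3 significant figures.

1.63

Joint likelihood of the field mark pattern under each hypothesis (using 1 − P(present | H) for each absent field mark):
  Pachylepis: 0.49 × 0.83 × 0.77 × (1 − 0.50) = 0.15658
  Neomys: 0.38 × 0.92 × 0.54 × (1 − 0.49) = 0.09628
Bayes factor = 0.15658 / 0.09628 ≈ 1.63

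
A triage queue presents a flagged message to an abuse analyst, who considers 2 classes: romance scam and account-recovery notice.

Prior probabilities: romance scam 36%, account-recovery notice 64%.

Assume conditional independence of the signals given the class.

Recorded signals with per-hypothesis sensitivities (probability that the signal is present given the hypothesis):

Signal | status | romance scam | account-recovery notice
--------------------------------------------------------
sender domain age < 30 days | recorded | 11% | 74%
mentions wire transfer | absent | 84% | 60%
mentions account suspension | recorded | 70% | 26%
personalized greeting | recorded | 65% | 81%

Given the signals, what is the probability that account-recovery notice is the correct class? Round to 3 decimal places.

0.933

Multiply each prior by the joint likelihood of the signal pattern (using 1 − P(present | H) for each absent signal):
  romance scam: 0.36 × 0.11 × (1 − 0.84) × 0.70 × 0.65 = 0.0028829
  account-recovery notice: 0.64 × 0.74 × (1 − 0.60) × 0.26 × 0.81 = 0.039896
The unnormalized weights sum to 0.042779.
P(account-recovery notice | evidence) = 0.039896 / 0.042779 ≈ 0.933.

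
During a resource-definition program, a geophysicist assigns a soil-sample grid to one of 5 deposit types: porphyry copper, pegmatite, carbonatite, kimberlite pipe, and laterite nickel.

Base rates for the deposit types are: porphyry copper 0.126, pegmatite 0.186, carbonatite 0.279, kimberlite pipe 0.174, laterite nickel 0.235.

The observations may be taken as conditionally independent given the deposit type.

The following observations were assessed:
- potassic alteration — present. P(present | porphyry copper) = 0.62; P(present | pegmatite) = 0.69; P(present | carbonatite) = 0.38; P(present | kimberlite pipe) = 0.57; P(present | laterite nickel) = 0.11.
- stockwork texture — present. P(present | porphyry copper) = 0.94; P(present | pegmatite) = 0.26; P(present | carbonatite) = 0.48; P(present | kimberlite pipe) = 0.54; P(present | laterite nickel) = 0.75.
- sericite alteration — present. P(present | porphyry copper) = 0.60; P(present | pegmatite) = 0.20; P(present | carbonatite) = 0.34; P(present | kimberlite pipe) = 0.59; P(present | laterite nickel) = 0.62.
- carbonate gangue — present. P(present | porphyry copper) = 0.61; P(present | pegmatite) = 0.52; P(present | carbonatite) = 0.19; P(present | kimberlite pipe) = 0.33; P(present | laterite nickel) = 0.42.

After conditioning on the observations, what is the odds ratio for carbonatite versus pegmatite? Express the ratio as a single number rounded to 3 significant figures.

Unnormalized posterior weight (prior times the observation likelihoods) for each of the two hypotheses:
  carbonatite: 0.279 × 0.38 × 0.48 × 0.34 × 0.19 = 0.0032875
  pegmatite: 0.186 × 0.69 × 0.26 × 0.20 × 0.52 = 0.0034703
Odds(carbonatite : pegmatite) = 0.0032875 / 0.0034703 ≈ 0.947.

0.947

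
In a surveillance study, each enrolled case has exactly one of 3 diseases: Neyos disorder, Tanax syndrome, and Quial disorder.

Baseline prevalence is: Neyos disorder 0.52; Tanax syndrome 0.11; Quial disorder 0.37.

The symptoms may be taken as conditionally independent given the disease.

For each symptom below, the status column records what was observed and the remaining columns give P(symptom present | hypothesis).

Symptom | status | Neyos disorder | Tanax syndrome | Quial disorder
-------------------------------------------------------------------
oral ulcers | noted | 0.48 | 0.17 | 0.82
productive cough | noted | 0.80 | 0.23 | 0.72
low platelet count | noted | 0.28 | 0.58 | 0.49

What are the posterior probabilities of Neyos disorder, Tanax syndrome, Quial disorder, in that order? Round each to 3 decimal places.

0.338, 0.015, 0.647

By Bayes' rule with conditional independence, the unnormalized weight for each hypothesis is prior × ∏ likelihoods:
  Neyos disorder: 0.52 × 0.48 × 0.80 × 0.28 = 0.05591
  Tanax syndrome: 0.11 × 0.17 × 0.23 × 0.58 = 0.0024946
  Quial disorder: 0.37 × 0.82 × 0.72 × 0.49 = 0.10704
Normalizing constant Z = 0.05591 + 0.0024946 + 0.10704 = 0.16544.
P(Neyos disorder | evidence) = 0.05591 / 0.16544 ≈ 0.338
P(Tanax syndrome | evidence) = 0.0024946 / 0.16544 ≈ 0.015
P(Quial disorder | evidence) = 0.10704 / 0.16544 ≈ 0.647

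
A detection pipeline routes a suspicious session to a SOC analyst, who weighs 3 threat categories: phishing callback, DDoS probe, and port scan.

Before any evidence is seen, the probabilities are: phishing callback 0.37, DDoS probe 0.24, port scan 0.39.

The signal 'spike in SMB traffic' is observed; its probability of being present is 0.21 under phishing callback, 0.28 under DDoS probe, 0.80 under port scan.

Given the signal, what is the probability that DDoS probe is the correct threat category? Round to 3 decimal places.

Multiply each prior by the likelihood of the signal:
  phishing callback: 0.37 × 0.21 = 0.0777
  DDoS probe: 0.24 × 0.28 = 0.0672
  port scan: 0.39 × 0.80 = 0.312
Marginal likelihood of the evidence = 0.4569.
P(DDoS probe | evidence) = 0.0672 / 0.4569 ≈ 0.147.

0.147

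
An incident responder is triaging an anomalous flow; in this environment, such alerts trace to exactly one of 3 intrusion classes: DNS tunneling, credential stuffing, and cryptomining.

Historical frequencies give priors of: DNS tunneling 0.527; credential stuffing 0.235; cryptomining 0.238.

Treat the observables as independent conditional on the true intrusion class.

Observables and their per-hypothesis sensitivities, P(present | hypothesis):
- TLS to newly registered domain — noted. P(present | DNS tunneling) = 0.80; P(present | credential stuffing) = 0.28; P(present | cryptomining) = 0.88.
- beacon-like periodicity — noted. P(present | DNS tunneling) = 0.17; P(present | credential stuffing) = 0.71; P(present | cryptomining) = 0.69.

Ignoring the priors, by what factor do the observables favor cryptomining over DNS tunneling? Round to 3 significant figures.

4.46

Take the product of per-observable likelihoods under each hypothesis, then divide.
  cryptomining: 0.88 × 0.69 = 0.6072
  DNS tunneling: 0.80 × 0.17 = 0.136
Bayes factor = 0.6072 / 0.136 ≈ 4.46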